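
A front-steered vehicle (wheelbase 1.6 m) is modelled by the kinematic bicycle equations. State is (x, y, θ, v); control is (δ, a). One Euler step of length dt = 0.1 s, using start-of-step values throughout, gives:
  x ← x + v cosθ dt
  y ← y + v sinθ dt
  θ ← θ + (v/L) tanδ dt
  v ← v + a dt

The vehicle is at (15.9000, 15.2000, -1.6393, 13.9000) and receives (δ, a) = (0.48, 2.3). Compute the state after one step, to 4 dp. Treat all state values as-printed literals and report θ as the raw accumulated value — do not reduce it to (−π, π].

(15.8049, 13.8133, -1.1870, 14.1300)

x' = 15.9000 + 13.9000·cos(-1.6393)·0.1 = 15.8049
y' = 15.2000 + 13.9000·sin(-1.6393)·0.1 = 13.8133
θ' = -1.6393 + (13.9000/1.6)·tan(0.48)·0.1 = -1.1870
v' = 13.9000 + 2.3000·0.1 = 14.1300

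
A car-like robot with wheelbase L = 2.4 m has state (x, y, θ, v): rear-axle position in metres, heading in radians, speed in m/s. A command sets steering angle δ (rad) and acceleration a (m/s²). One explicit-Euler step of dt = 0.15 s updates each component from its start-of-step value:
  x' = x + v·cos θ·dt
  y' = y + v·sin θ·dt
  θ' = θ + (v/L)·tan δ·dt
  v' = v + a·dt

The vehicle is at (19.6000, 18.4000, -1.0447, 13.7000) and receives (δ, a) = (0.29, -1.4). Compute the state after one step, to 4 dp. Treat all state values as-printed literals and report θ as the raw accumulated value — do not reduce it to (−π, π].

x' = 19.6000 + 13.7000·cos(-1.0447)·0.15 = 20.6319
y' = 18.4000 + 13.7000·sin(-1.0447)·0.15 = 16.6229
θ' = -1.0447 + (13.7000/2.4)·tan(0.29)·0.15 = -0.7892
v' = 13.7000 − 1.4000·0.15 = 13.4900

(20.6319, 16.6229, -0.7892, 13.4900)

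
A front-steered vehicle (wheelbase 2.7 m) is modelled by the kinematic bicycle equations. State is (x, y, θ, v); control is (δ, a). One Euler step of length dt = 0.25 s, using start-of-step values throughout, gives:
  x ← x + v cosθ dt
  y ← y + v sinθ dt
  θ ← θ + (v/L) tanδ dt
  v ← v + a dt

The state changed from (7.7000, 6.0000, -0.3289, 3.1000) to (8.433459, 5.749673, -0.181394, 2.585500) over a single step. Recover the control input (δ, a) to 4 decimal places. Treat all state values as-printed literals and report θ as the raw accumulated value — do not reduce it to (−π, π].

δ = 0.4747, a = -2.0580

a = (v'−v)/dt = (-0.514500)/0.25 = -2.0580
Δθ = θ'−θ = 0.147506;  (v·dt/L) = 3.1000·0.25/2.7 = 0.287037
tan δ = Δθ·L/(v·dt) = 0.513892  →  δ = 0.4747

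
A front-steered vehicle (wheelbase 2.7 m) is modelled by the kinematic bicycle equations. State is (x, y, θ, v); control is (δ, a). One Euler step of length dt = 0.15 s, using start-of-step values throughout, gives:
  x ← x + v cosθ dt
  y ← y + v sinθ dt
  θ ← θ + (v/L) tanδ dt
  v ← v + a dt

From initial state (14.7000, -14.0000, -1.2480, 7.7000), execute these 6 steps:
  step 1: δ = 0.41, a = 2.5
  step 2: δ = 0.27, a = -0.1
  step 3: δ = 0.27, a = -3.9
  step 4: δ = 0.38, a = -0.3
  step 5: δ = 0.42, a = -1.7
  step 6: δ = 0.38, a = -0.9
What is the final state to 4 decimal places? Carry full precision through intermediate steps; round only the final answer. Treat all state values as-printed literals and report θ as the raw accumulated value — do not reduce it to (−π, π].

(18.9923, -19.0975, -0.3046, 7.0400)

after step 1 (δ=0.41, a=2.5): (15.066389, -15.095347, -1.062074, 8.075000)
after step 2 (δ=0.27, a=-0.1): (15.656342, -16.153213, -0.937918, 8.060000)
after step 3 (δ=0.27, a=-3.9): (16.371427, -17.128064, -0.813992, 7.475000)
after step 4 (δ=0.38, a=-0.3): (17.141280, -17.943250, -0.648124, 7.430000)
after step 5 (δ=0.42, a=-1.7): (18.029779, -18.616065, -0.463789, 7.175000)
after step 6 (δ=0.38, a=-0.9): (18.992338, -19.097515, -0.304579, 7.040000)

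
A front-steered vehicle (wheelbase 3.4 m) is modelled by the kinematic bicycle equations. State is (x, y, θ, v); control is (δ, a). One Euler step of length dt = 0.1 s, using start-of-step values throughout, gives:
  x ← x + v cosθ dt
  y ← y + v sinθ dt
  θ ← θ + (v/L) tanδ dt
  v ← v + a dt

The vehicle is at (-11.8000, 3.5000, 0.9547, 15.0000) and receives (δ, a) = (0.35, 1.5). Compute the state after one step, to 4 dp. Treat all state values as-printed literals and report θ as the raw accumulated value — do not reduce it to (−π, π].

x' = -11.8000 + 15.0000·cos(0.9547)·0.1 = -10.9332
y' = 3.5000 + 15.0000·sin(0.9547)·0.1 = 4.7242
θ' = 0.9547 + (15.0000/3.4)·tan(0.35)·0.1 = 1.1157
v' = 15.0000 + 1.5000·0.1 = 15.1500

(-10.9332, 4.7242, 1.1157, 15.1500)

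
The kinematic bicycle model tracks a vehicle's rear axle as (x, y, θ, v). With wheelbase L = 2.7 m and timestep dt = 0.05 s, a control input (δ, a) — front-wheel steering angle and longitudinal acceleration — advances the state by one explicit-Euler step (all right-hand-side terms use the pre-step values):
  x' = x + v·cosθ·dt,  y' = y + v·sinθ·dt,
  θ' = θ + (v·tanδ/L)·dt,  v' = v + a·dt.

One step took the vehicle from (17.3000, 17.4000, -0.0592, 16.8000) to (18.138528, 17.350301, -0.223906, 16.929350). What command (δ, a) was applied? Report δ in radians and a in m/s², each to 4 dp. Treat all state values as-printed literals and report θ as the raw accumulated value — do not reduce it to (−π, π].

δ = -0.4869, a = 2.5870

a = (v'−v)/dt = (0.129350)/0.05 = 2.5870
Δθ = θ'−θ = -0.164706;  (v·dt/L) = 16.8000·0.05/2.7 = 0.311111
tan δ = Δθ·L/(v·dt) = -0.529412  →  δ = -0.4869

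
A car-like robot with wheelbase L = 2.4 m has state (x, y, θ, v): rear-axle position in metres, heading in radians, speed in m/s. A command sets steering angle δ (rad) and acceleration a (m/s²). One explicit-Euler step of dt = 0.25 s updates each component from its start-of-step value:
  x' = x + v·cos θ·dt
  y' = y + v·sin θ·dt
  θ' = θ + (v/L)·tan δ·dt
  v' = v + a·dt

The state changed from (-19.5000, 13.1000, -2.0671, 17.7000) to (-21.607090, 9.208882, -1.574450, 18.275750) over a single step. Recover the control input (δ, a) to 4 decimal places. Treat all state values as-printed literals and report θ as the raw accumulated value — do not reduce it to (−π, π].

a = (v'−v)/dt = (0.575750)/0.25 = 2.3030
Δθ = θ'−θ = 0.492650;  (v·dt/L) = 17.7000·0.25/2.4 = 1.843750
tan δ = Δθ·L/(v·dt) = 0.267200  →  δ = 0.2611

δ = 0.2611, a = 2.3030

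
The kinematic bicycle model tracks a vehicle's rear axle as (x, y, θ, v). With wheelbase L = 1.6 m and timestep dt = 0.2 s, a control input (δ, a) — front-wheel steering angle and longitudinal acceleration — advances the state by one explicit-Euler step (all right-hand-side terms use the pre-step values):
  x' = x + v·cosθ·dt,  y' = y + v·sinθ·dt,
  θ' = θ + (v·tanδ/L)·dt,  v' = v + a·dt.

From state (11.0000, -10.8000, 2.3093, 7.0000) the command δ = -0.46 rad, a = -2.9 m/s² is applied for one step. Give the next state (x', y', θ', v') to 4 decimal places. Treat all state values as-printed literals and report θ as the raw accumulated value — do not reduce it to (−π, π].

x' = 11.0000 + 7.0000·cos(2.3093)·0.2 = 10.0575
y' = -10.8000 + 7.0000·sin(2.3093)·0.2 = -9.7647
θ' = 2.3093 + (7.0000/1.6)·tan(-0.46)·0.2 = 1.8758
v' = 7.0000 − 2.9000·0.2 = 6.4200

(10.0575, -9.7647, 1.8758, 6.4200)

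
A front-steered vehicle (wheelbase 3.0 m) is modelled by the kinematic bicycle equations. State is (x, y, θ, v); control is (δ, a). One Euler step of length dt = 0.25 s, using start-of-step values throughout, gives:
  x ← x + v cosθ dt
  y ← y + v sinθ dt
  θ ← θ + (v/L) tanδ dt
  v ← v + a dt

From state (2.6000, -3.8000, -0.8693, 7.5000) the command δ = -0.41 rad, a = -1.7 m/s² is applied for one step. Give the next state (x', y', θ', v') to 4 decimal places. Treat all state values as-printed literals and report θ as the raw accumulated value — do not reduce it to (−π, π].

(3.8101, -5.2323, -1.1409, 7.0750)

x' = 2.6000 + 7.5000·cos(-0.8693)·0.25 = 3.8101
y' = -3.8000 + 7.5000·sin(-0.8693)·0.25 = -5.2323
θ' = -0.8693 + (7.5000/3.0)·tan(-0.41)·0.25 = -1.1409
v' = 7.5000 − 1.7000·0.25 = 7.0750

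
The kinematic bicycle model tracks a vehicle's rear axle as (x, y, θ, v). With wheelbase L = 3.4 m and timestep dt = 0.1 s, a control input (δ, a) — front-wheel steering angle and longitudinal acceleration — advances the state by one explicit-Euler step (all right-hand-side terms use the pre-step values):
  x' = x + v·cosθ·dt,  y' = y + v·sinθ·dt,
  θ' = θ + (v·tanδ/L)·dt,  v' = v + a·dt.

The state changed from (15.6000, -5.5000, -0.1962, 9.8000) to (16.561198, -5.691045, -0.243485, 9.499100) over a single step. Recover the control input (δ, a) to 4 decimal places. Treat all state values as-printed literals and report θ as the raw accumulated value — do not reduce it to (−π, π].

δ = -0.1626, a = -3.0090

a = (v'−v)/dt = (-0.300900)/0.1 = -3.0090
Δθ = θ'−θ = -0.047285;  (v·dt/L) = 9.8000·0.1/3.4 = 0.288235
tan δ = Δθ·L/(v·dt) = -0.164050  →  δ = -0.1626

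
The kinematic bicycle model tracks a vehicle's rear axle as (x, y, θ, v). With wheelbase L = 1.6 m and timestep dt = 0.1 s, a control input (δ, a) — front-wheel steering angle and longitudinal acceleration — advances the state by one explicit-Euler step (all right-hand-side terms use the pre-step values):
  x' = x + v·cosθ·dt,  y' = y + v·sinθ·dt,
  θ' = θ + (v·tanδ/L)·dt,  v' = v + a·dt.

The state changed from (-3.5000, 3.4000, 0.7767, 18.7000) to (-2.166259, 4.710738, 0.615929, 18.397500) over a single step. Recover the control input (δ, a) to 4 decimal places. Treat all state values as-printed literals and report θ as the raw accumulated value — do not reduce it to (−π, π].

δ = -0.1367, a = -3.0250

a = (v'−v)/dt = (-0.302500)/0.1 = -3.0250
Δθ = θ'−θ = -0.160771;  (v·dt/L) = 18.7000·0.1/1.6 = 1.168750
tan δ = Δθ·L/(v·dt) = -0.137558  →  δ = -0.1367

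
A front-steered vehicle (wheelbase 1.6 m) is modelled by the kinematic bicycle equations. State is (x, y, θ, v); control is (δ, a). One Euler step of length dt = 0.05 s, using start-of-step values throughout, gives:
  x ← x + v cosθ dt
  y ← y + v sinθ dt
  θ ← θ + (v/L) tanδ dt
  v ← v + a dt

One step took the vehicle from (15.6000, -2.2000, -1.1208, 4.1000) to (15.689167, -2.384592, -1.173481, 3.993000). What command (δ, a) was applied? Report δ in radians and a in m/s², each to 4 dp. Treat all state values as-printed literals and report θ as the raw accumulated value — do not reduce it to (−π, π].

δ = -0.3901, a = -2.1400

a = (v'−v)/dt = (-0.107000)/0.05 = -2.1400
Δθ = θ'−θ = -0.052681;  (v·dt/L) = 4.1000·0.05/1.6 = 0.128125
tan δ = Δθ·L/(v·dt) = -0.411169  →  δ = -0.3901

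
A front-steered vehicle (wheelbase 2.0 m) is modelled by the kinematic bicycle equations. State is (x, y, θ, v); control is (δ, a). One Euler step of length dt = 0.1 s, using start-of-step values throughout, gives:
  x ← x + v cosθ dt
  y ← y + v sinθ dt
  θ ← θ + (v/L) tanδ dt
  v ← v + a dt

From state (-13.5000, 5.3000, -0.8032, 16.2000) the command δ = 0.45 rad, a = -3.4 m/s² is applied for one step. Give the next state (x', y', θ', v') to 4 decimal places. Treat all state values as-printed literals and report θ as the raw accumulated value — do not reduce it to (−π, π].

(-12.3751, 4.1343, -0.4119, 15.8600)

x' = -13.5000 + 16.2000·cos(-0.8032)·0.1 = -12.3751
y' = 5.3000 + 16.2000·sin(-0.8032)·0.1 = 4.1343
θ' = -0.8032 + (16.2000/2.0)·tan(0.45)·0.1 = -0.4119
v' = 16.2000 − 3.4000·0.1 = 15.8600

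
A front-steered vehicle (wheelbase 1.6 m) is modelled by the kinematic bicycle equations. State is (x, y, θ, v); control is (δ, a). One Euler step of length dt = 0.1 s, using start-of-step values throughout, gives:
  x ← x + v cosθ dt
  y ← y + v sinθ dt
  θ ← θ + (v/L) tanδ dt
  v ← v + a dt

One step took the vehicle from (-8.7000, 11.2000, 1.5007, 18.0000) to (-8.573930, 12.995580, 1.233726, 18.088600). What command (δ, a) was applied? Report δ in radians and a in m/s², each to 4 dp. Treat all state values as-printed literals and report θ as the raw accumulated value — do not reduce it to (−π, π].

a = (v'−v)/dt = (0.088600)/0.1 = 0.8860
Δθ = θ'−θ = -0.266974;  (v·dt/L) = 18.0000·0.1/1.6 = 1.125000
tan δ = Δθ·L/(v·dt) = -0.237310  →  δ = -0.2330

δ = -0.2330, a = 0.8860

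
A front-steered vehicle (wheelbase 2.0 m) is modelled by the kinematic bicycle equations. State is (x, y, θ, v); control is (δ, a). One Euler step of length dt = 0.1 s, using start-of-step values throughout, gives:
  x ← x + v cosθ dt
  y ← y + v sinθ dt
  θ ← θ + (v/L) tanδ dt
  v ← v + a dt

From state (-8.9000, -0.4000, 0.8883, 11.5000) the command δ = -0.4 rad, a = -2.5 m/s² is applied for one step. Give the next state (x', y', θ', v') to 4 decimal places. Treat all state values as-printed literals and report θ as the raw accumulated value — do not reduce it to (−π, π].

x' = -8.9000 + 11.5000·cos(0.8883)·0.1 = -8.1747
y' = -0.4000 + 11.5000·sin(0.8883)·0.1 = 0.4924
θ' = 0.8883 + (11.5000/2.0)·tan(-0.4)·0.1 = 0.6452
v' = 11.5000 − 2.5000·0.1 = 11.2500

(-8.1747, 0.4924, 0.6452, 11.2500)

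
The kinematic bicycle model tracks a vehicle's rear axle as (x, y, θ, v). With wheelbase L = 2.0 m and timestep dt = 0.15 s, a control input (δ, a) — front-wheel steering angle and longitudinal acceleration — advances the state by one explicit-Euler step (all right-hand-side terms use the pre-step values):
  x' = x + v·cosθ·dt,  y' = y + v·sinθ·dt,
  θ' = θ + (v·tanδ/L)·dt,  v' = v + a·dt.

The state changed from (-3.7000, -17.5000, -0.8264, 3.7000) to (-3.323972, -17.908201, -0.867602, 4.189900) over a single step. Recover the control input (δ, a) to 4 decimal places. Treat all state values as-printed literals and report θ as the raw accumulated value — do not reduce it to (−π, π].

a = (v'−v)/dt = (0.489900)/0.15 = 3.2660
Δθ = θ'−θ = -0.041202;  (v·dt/L) = 3.7000·0.15/2.0 = 0.277500
tan δ = Δθ·L/(v·dt) = -0.148476  →  δ = -0.1474

δ = -0.1474, a = 3.2660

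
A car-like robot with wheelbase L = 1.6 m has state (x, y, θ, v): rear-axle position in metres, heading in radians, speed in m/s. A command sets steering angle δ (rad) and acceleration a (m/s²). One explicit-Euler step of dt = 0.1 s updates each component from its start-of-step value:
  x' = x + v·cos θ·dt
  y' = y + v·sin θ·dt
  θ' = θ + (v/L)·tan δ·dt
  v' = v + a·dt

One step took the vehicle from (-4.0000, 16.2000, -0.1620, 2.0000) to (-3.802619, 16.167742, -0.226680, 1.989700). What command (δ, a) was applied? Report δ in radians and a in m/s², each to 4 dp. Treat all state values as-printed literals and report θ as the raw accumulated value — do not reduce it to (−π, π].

a = (v'−v)/dt = (-0.010300)/0.1 = -0.1030
Δθ = θ'−θ = -0.064680;  (v·dt/L) = 2.0000·0.1/1.6 = 0.125000
tan δ = Δθ·L/(v·dt) = -0.517440  →  δ = -0.4775

δ = -0.4775, a = -0.1030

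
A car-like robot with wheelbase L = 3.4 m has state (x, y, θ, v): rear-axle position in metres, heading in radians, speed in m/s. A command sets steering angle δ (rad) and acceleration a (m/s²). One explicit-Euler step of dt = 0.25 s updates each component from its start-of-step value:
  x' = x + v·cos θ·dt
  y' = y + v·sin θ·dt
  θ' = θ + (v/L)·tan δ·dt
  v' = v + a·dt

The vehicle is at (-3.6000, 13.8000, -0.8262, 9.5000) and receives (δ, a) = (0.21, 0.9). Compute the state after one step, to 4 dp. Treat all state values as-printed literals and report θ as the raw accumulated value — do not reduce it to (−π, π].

x' = -3.6000 + 9.5000·cos(-0.8262)·0.25 = -1.9905
y' = 13.8000 + 9.5000·sin(-0.8262)·0.25 = 12.0535
θ' = -0.8262 + (9.5000/3.4)·tan(0.21)·0.25 = -0.6773
v' = 9.5000 + 0.9000·0.25 = 9.7250

(-1.9905, 12.0535, -0.6773, 9.7250)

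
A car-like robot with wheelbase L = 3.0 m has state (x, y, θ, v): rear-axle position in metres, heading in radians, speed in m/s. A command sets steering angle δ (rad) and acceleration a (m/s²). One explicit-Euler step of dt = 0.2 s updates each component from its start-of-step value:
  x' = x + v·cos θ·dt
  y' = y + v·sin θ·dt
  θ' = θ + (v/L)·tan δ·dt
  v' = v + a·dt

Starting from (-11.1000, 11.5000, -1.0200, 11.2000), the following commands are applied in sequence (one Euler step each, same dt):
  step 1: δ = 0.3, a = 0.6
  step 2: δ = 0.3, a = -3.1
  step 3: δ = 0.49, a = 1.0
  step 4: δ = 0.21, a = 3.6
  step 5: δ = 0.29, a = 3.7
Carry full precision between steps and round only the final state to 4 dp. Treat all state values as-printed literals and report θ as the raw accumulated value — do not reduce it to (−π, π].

(-2.0443, 6.4291, 0.2110, 12.3600)

after step 1 (δ=0.3, a=0.6): (-9.927660, 9.591278, -0.789029, 11.320000)
after step 2 (δ=0.3, a=-3.1): (-8.332594, 7.984586, -0.555583, 10.700000)
after step 3 (δ=0.49, a=1.0): (-6.514465, 6.855867, -0.175100, 10.900000)
after step 4 (δ=0.21, a=3.6): (-4.367798, 6.476098, -0.020216, 11.620000)
after step 5 (δ=0.29, a=3.7): (-2.044273, 6.429119, 0.210954, 12.360000)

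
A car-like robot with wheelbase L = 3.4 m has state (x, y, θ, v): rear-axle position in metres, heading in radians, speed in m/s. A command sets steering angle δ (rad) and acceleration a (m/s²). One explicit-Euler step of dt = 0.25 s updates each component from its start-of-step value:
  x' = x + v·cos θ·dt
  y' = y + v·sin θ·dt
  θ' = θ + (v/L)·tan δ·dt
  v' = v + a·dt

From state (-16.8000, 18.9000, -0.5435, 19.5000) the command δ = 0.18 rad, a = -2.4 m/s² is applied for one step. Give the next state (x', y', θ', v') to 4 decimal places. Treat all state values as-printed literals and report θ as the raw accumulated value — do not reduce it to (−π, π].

x' = -16.8000 + 19.5000·cos(-0.5435)·0.25 = -12.6275
y' = 18.9000 + 19.5000·sin(-0.5435)·0.25 = 16.3790
θ' = -0.5435 + (19.5000/3.4)·tan(0.18)·0.25 = -0.2826
v' = 19.5000 − 2.4000·0.25 = 18.9000

(-12.6275, 16.3790, -0.2826, 18.9000)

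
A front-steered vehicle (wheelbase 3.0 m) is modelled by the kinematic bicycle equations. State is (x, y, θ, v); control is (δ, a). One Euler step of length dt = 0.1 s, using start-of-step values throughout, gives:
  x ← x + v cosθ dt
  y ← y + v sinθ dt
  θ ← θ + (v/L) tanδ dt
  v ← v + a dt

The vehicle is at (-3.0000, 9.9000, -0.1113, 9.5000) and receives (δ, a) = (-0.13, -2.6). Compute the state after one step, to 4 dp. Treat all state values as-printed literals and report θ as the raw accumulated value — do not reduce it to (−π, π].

(-2.0559, 9.7945, -0.1527, 9.2400)

x' = -3.0000 + 9.5000·cos(-0.1113)·0.1 = -2.0559
y' = 9.9000 + 9.5000·sin(-0.1113)·0.1 = 9.7945
θ' = -0.1113 + (9.5000/3.0)·tan(-0.13)·0.1 = -0.1527
v' = 9.5000 − 2.6000·0.1 = 9.2400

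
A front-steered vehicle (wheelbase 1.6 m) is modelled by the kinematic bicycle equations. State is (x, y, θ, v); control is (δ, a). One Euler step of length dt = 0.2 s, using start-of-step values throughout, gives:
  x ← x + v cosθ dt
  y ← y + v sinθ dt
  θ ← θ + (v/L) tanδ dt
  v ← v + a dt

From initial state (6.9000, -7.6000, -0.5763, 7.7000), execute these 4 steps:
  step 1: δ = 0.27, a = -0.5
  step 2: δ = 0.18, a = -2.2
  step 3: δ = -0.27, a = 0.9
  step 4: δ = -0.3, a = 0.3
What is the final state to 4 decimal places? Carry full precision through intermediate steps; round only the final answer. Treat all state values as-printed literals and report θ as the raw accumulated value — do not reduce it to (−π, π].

after step 1 (δ=0.27, a=-0.5): (8.191266, -8.439185, -0.309920, 7.600000)
after step 2 (δ=0.18, a=-2.2): (9.638850, -8.902759, -0.137049, 7.160000)
after step 3 (δ=-0.27, a=0.9): (11.057423, -9.098399, -0.384748, 7.340000)
after step 4 (δ=-0.3, a=0.3): (12.418102, -9.649377, -0.668564, 7.400000)

(12.4181, -9.6494, -0.6686, 7.4000)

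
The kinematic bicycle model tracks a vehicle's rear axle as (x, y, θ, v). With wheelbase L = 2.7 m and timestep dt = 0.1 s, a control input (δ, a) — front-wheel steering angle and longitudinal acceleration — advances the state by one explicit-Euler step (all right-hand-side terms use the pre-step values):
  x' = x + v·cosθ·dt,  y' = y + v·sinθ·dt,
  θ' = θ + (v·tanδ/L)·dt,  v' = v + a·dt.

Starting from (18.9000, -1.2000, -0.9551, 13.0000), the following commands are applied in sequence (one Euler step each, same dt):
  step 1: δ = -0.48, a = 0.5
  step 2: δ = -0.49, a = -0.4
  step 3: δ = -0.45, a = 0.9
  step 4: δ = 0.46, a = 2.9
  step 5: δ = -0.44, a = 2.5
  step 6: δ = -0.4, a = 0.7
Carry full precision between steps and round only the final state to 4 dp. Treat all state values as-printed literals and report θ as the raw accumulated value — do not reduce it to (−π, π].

(20.0839, -8.7581, -1.9030, 13.7100)

after step 1 (δ=-0.48, a=0.5): (19.650785, -2.261283, -1.205764, 13.050000)
after step 2 (δ=-0.49, a=-0.4): (20.116643, -3.480300, -1.463569, 13.010000)
after step 3 (δ=-0.45, a=0.9): (20.255879, -4.773827, -1.696330, 13.100000)
after step 4 (δ=0.46, a=2.9): (20.091862, -6.073519, -1.455945, 13.390000)
after step 5 (δ=-0.44, a=2.5): (20.245309, -7.403698, -1.689418, 13.640000)
after step 6 (δ=-0.4, a=0.7): (20.083889, -8.758112, -1.903006, 13.710000)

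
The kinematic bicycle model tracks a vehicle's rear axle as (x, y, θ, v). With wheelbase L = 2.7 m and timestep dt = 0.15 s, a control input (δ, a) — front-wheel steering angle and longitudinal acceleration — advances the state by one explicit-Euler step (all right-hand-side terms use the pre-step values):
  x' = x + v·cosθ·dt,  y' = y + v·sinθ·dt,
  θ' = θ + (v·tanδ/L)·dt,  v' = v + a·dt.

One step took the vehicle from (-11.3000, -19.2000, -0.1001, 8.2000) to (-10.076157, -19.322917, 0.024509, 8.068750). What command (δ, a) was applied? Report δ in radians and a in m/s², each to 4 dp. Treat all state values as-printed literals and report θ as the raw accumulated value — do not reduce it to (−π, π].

a = (v'−v)/dt = (-0.131250)/0.15 = -0.8750
Δθ = θ'−θ = 0.124609;  (v·dt/L) = 8.2000·0.15/2.7 = 0.455556
tan δ = Δθ·L/(v·dt) = 0.273532  →  δ = 0.2670

δ = 0.2670, a = -0.8750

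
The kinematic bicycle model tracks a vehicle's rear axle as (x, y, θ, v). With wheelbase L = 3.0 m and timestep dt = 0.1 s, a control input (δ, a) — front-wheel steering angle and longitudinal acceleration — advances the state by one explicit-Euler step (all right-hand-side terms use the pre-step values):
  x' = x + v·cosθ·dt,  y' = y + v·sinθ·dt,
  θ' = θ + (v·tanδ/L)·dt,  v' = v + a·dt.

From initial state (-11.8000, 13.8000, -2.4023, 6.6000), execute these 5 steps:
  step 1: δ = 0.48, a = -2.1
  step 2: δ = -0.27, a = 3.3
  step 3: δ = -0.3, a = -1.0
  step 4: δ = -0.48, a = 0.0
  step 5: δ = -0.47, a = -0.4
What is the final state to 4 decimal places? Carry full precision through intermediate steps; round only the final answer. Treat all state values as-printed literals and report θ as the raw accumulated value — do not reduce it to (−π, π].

after step 1 (δ=0.48, a=-2.1): (-12.287704, 13.355315, -2.287766, 6.390000)
after step 2 (δ=-0.27, a=3.3): (-12.707593, 12.873636, -2.346715, 6.720000)
after step 3 (δ=-0.3, a=-1.0): (-13.178243, 12.393977, -2.416006, 6.620000)
after step 4 (δ=-0.48, a=0.0): (-13.673492, 11.954691, -2.530888, 6.620000)
after step 5 (δ=-0.47, a=-0.4): (-14.215832, 11.575071, -2.642979, 6.580000)

(-14.2158, 11.5751, -2.6430, 6.5800)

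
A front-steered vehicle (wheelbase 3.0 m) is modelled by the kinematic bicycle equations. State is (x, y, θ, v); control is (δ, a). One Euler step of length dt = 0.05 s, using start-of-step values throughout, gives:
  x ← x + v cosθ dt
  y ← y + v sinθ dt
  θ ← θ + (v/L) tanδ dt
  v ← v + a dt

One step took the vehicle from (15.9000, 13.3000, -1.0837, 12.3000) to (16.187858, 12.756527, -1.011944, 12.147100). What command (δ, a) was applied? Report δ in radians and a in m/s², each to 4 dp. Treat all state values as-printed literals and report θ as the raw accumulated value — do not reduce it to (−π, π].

δ = 0.3367, a = -3.0580

a = (v'−v)/dt = (-0.152900)/0.05 = -3.0580
Δθ = θ'−θ = 0.071756;  (v·dt/L) = 12.3000·0.05/3.0 = 0.205000
tan δ = Δθ·L/(v·dt) = 0.350029  →  δ = 0.3367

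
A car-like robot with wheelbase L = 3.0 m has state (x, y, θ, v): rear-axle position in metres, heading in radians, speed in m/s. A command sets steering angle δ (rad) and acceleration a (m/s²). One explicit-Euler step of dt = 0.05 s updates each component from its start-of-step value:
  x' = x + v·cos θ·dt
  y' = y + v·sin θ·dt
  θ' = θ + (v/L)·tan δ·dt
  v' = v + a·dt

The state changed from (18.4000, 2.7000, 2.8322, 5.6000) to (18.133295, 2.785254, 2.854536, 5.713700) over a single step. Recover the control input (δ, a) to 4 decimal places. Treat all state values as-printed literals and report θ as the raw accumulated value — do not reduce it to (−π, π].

a = (v'−v)/dt = (0.113700)/0.05 = 2.2740
Δθ = θ'−θ = 0.022336;  (v·dt/L) = 5.6000·0.05/3.0 = 0.093333
tan δ = Δθ·L/(v·dt) = 0.239314  →  δ = 0.2349

δ = 0.2349, a = 2.2740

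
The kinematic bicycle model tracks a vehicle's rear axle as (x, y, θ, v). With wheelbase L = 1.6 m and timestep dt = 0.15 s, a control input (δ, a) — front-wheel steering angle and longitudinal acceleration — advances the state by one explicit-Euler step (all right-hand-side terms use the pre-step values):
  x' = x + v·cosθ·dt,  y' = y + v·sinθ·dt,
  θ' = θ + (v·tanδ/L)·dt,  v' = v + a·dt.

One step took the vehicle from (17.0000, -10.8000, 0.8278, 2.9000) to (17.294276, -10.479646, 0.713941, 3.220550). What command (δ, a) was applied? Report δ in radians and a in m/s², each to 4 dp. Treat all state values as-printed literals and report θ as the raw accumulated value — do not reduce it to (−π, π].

a = (v'−v)/dt = (0.320550)/0.15 = 2.1370
Δθ = θ'−θ = -0.113859;  (v·dt/L) = 2.9000·0.15/1.6 = 0.271875
tan δ = Δθ·L/(v·dt) = -0.418792  →  δ = -0.3966

δ = -0.3966, a = 2.1370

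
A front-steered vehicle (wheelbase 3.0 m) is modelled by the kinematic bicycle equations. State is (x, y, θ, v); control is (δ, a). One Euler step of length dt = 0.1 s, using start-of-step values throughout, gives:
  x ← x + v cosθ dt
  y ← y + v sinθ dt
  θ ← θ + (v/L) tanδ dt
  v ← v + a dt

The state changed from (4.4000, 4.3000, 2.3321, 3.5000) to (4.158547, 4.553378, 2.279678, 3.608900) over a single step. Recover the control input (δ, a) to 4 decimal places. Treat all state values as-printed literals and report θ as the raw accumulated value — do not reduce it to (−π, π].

δ = -0.4223, a = 1.0890

a = (v'−v)/dt = (0.108900)/0.1 = 1.0890
Δθ = θ'−θ = -0.052422;  (v·dt/L) = 3.5000·0.1/3.0 = 0.116667
tan δ = Δθ·L/(v·dt) = -0.449331  →  δ = -0.4223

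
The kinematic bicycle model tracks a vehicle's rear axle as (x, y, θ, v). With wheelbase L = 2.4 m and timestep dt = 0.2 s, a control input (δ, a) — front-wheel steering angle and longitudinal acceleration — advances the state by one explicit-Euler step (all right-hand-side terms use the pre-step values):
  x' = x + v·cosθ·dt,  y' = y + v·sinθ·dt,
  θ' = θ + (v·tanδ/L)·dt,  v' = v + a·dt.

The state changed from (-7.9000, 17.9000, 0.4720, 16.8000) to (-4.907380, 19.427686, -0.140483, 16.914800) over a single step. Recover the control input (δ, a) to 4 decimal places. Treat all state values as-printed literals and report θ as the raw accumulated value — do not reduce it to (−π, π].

a = (v'−v)/dt = (0.114800)/0.2 = 0.5740
Δθ = θ'−θ = -0.612483;  (v·dt/L) = 16.8000·0.2/2.4 = 1.400000
tan δ = Δθ·L/(v·dt) = -0.437488  →  δ = -0.4124

δ = -0.4124, a = 0.5740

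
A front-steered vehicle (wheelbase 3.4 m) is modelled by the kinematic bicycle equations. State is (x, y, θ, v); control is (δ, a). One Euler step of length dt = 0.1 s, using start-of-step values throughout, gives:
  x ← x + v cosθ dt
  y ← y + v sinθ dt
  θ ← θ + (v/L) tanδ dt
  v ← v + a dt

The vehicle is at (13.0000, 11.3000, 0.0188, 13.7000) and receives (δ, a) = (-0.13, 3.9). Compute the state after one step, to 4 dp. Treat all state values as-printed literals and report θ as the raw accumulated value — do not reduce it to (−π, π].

x' = 13.0000 + 13.7000·cos(0.0188)·0.1 = 14.3698
y' = 11.3000 + 13.7000·sin(0.0188)·0.1 = 11.3258
θ' = 0.0188 + (13.7000/3.4)·tan(-0.13)·0.1 = -0.0339
v' = 13.7000 + 3.9000·0.1 = 14.0900

(14.3698, 11.3258, -0.0339, 14.0900)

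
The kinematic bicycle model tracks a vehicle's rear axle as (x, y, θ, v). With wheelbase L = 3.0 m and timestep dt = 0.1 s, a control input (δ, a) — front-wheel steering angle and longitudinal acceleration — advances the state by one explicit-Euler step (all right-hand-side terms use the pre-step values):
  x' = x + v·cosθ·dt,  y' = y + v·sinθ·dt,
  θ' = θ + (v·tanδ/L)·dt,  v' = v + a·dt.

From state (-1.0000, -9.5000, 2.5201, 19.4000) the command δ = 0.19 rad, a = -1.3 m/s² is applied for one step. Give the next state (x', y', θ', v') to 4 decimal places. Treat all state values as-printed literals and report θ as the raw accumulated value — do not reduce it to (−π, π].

(-2.5772, -8.3704, 2.6445, 19.2700)

x' = -1.0000 + 19.4000·cos(2.5201)·0.1 = -2.5772
y' = -9.5000 + 19.4000·sin(2.5201)·0.1 = -8.3704
θ' = 2.5201 + (19.4000/3.0)·tan(0.19)·0.1 = 2.6445
v' = 19.4000 − 1.3000·0.1 = 19.2700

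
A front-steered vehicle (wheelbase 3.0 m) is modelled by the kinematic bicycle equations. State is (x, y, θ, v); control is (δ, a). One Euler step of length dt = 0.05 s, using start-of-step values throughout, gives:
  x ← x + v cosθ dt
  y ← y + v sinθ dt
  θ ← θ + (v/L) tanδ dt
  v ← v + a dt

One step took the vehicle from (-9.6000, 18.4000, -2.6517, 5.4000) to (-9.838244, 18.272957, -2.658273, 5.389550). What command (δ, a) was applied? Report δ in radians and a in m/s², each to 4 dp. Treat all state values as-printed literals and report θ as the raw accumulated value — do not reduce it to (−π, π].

δ = -0.0729, a = -0.2090

a = (v'−v)/dt = (-0.010450)/0.05 = -0.2090
Δθ = θ'−θ = -0.006573;  (v·dt/L) = 5.4000·0.05/3.0 = 0.090000
tan δ = Δθ·L/(v·dt) = -0.073033  →  δ = -0.0729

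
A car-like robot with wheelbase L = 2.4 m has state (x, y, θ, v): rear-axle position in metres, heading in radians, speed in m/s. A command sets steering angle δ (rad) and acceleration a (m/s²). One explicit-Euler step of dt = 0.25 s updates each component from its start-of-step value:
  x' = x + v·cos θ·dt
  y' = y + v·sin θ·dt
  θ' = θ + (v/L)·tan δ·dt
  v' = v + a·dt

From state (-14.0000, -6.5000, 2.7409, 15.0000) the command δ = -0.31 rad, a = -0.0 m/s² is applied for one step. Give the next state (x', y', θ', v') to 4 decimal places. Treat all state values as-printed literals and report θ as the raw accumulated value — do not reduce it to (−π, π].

(-17.4530, -5.0373, 2.2404, 15.0000)

x' = -14.0000 + 15.0000·cos(2.7409)·0.25 = -17.4530
y' = -6.5000 + 15.0000·sin(2.7409)·0.25 = -5.0373
θ' = 2.7409 + (15.0000/2.4)·tan(-0.31)·0.25 = 2.2404
v' = 15.0000 + 0.0000·0.25 = 15.0000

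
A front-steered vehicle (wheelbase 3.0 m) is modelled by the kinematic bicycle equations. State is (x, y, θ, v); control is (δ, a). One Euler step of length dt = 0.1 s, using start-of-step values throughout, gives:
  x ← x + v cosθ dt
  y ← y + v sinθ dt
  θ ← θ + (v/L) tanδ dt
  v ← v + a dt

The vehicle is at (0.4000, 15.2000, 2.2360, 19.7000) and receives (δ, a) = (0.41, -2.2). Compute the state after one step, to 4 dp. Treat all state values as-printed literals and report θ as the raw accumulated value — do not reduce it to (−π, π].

x' = 0.4000 + 19.7000·cos(2.2360)·0.1 = -0.8159
y' = 15.2000 + 19.7000·sin(2.2360)·0.1 = 16.7500
θ' = 2.2360 + (19.7000/3.0)·tan(0.41)·0.1 = 2.5214
v' = 19.7000 − 2.2000·0.1 = 19.4800

(-0.8159, 16.7500, 2.5214, 19.4800)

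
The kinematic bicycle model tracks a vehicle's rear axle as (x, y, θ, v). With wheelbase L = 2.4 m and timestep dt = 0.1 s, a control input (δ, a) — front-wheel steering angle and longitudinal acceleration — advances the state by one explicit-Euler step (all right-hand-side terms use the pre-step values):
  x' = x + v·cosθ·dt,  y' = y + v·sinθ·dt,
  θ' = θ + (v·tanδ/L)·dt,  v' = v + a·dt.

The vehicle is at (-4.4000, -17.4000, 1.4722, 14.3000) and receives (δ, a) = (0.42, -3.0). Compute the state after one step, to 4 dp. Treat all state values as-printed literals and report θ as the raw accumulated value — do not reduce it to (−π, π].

(-4.2592, -15.9769, 1.7383, 14.0000)

x' = -4.4000 + 14.3000·cos(1.4722)·0.1 = -4.2592
y' = -17.4000 + 14.3000·sin(1.4722)·0.1 = -15.9769
θ' = 1.4722 + (14.3000/2.4)·tan(0.42)·0.1 = 1.7383
v' = 14.3000 − 3.0000·0.1 = 14.0000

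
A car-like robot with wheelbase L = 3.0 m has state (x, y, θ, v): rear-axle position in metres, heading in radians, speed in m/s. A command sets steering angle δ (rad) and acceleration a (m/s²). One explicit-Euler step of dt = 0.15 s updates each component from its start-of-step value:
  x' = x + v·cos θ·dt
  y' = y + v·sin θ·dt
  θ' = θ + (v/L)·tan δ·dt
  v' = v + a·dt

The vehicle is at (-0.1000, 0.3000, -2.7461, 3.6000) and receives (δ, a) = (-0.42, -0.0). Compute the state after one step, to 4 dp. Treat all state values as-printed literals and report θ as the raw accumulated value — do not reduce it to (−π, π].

(-0.5983, 0.0920, -2.8265, 3.6000)

x' = -0.1000 + 3.6000·cos(-2.7461)·0.15 = -0.5983
y' = 0.3000 + 3.6000·sin(-2.7461)·0.15 = 0.0920
θ' = -2.7461 + (3.6000/3.0)·tan(-0.42)·0.15 = -2.8265
v' = 3.6000 + 0.0000·0.15 = 3.6000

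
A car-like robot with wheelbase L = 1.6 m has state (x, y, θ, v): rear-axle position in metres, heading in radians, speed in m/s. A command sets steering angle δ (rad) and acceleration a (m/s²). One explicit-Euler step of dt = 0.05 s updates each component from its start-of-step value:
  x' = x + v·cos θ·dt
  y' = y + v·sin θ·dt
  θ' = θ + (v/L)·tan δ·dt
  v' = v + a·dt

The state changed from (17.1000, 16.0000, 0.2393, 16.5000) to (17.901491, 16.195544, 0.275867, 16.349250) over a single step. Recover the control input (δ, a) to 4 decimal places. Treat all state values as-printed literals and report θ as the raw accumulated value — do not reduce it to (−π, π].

δ = 0.0708, a = -3.0150

a = (v'−v)/dt = (-0.150750)/0.05 = -3.0150
Δθ = θ'−θ = 0.036567;  (v·dt/L) = 16.5000·0.05/1.6 = 0.515625
tan δ = Δθ·L/(v·dt) = 0.070918  →  δ = 0.0708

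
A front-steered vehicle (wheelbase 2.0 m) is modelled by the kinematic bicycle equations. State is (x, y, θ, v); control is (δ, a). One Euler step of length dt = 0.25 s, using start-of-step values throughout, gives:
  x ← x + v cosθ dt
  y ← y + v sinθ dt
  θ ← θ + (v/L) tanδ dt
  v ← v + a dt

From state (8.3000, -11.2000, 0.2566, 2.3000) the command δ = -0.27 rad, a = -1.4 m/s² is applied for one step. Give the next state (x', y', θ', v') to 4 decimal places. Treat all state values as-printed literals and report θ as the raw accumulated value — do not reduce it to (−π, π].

(8.8562, -11.0541, 0.1770, 1.9500)

x' = 8.3000 + 2.3000·cos(0.2566)·0.25 = 8.8562
y' = -11.2000 + 2.3000·sin(0.2566)·0.25 = -11.0541
θ' = 0.2566 + (2.3000/2.0)·tan(-0.27)·0.25 = 0.1770
v' = 2.3000 − 1.4000·0.25 = 1.9500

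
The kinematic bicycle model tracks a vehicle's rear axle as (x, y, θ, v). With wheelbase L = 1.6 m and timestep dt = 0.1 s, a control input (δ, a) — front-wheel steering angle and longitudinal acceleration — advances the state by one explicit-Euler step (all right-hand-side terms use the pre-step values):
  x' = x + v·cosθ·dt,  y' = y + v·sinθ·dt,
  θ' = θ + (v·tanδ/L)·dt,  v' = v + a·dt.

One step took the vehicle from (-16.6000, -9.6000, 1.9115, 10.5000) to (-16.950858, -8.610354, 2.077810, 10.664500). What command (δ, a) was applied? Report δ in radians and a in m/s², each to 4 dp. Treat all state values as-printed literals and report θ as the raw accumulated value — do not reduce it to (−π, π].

δ = 0.2482, a = 1.6450

a = (v'−v)/dt = (0.164500)/0.1 = 1.6450
Δθ = θ'−θ = 0.166310;  (v·dt/L) = 10.5000·0.1/1.6 = 0.656250
tan δ = Δθ·L/(v·dt) = 0.253425  →  δ = 0.2482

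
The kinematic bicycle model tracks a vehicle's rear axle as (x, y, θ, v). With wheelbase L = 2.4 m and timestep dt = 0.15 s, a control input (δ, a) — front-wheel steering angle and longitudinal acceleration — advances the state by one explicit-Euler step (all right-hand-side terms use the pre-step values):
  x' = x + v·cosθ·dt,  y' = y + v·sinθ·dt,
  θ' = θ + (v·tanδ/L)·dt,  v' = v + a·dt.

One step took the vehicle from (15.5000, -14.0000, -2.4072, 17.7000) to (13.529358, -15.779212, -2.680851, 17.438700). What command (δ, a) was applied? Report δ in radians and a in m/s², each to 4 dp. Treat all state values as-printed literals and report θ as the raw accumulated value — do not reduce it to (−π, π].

δ = -0.2425, a = -1.7420

a = (v'−v)/dt = (-0.261300)/0.15 = -1.7420
Δθ = θ'−θ = -0.273651;  (v·dt/L) = 17.7000·0.15/2.4 = 1.106250
tan δ = Δθ·L/(v·dt) = -0.247368  →  δ = -0.2425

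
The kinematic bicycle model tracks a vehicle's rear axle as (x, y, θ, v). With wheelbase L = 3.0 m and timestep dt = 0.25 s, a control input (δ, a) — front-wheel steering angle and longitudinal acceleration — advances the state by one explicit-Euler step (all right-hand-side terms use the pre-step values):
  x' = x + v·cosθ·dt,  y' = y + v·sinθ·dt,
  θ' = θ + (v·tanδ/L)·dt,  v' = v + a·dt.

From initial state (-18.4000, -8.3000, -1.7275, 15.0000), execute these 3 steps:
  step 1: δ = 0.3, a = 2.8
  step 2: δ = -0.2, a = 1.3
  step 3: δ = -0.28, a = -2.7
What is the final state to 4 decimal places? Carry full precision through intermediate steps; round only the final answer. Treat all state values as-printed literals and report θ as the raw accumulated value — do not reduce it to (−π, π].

(-18.2317, -19.8295, -1.9900, 15.3500)

after step 1 (δ=0.3, a=2.8): (-18.985237, -12.004052, -1.340830, 15.700000)
after step 2 (δ=-0.2, a=1.3): (-18.090552, -15.825722, -1.606042, 16.025000)
after step 3 (δ=-0.28, a=-2.7): (-18.231726, -19.829484, -1.990047, 15.350000)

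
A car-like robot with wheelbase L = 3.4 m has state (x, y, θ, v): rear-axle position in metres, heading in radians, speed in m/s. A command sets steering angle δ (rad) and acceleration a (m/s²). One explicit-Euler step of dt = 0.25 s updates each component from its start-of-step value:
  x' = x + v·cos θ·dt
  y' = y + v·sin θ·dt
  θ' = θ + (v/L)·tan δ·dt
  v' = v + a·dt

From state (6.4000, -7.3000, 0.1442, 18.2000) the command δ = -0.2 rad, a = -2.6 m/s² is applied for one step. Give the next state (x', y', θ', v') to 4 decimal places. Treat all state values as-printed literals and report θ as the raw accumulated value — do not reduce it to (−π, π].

x' = 6.4000 + 18.2000·cos(0.1442)·0.25 = 10.9028
y' = -7.3000 + 18.2000·sin(0.1442)·0.25 = -6.6462
θ' = 0.1442 + (18.2000/3.4)·tan(-0.2)·0.25 = -0.1271
v' = 18.2000 − 2.6000·0.25 = 17.5500

(10.9028, -6.6462, -0.1271, 17.5500)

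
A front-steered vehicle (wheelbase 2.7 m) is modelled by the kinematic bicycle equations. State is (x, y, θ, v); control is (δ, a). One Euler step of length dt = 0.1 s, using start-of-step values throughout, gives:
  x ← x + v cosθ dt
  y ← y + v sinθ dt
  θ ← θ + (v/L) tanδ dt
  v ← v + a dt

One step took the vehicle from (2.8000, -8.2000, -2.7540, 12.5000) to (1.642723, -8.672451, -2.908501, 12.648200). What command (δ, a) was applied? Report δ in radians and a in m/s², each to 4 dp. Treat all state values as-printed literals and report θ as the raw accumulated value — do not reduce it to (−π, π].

a = (v'−v)/dt = (0.148200)/0.1 = 1.4820
Δθ = θ'−θ = -0.154501;  (v·dt/L) = 12.5000·0.1/2.7 = 0.462963
tan δ = Δθ·L/(v·dt) = -0.333722  →  δ = -0.3221

δ = -0.3221, a = 1.4820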